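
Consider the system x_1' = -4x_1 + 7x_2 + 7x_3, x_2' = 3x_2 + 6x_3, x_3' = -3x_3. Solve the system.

x_1(t) = C_2e^(3t) + C_3e^(-4t), x_2(t) = -C_1e^(-3t) + C_2e^(3t), x_3(t) = C_1e^(-3t)

Coefficient matrix A = [[-4, 7, 7], [0, 3, 6], [0, 0, -3]].
det(A - λI) = 0 gives eigenvalues λ = -3, 3, -4.
For λ=-3: eigenvector (0,-1,1).
For λ=3: eigenvector (1,1,0).
For λ=-4: eigenvector (1,0,0).
General solution: C_1e^(-3t)(0,-1,1) + C_2e^(3t)(1,1,0) + C_3e^(-4t)(1,0,0).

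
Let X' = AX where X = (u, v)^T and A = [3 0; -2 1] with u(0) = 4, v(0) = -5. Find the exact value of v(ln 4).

-260

A = [[3,0],[-2,1]]; eigenvalues λ = 3, 1.
Eigenvectors: (1,-1) for λ=3, (0,1) for λ=1.
From the initial condition, c_1 = 4, c_2 = -1.
v(ln 4) = (4)(4^3)(-1) + (-1)(4^1)(1) = -260.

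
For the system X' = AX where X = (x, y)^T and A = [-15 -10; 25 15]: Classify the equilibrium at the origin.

center

A = [[-15,-10],[25,15]]; det(A-λI) = λ^2 + 25.
λ = 0 ± 5i: zero real part.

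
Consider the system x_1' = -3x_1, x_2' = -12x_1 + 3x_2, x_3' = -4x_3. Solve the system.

Coefficient matrix A = [[-3, 0, 0], [-12, 3, 0], [0, 0, -4]].
det(A - λI) = 0 gives eigenvalues λ = -3, 3, -4.
For λ=-3: eigenvector (1,2,0).
For λ=3: eigenvector (0,1,0).
For λ=-4: eigenvector (0,0,1).
General solution: C_1e^(-3t)(1,2,0) + C_2e^(3t)(0,1,0) + C_3e^(-4t)(0,0,1).

x_1(t) = C_1e^(-3t), x_2(t) = 2C_1e^(-3t) + C_2e^(3t), x_3(t) = C_3e^(-4t)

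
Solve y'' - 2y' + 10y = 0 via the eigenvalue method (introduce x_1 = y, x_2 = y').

y(t) = K_1e^(t)cos(3t) + K_2e^(t)sin(3t)

Let x_1 = y, x_2 = y'. Then x_1' = x_2 and x_2' = -10x_1 + 2x_2.
A = [[0,1],[-10,2]]; det(A-λI) = λ^2 - 2λ + 10.
Eigenvalues λ = 1 ± 3i.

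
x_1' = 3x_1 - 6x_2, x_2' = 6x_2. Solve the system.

Coefficient matrix A = [[3, -6], [0, 6]].
Characteristic polynomial det(A - λI) = λ^2 - 9λ + 18 = 0.
Eigenvalues λ = 6, 3.
For λ=6: (A-λI) row 1 is [-3, -6], so an eigenvector is (2, -1).
For λ=3: (A-λI) row 1 is [0, -6], so an eigenvector is (-1, 0).
General solution: C_1e^(6t)(2,-1) + C_2e^(3t)(-1,0).

x_1(t) = 2C_1e^(6t) - C_2e^(3t), x_2(t) = -C_1e^(6t)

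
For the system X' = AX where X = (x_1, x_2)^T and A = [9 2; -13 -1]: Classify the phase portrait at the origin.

A = [[9,2],[-13,-1]]; det(A-λI) = λ^2 - 8λ + 17.
λ = 4 ± i: positive real part.

unstable spiral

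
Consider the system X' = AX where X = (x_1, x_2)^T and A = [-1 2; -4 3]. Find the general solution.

x_1(t) = -C_1e^(t)cos(2t) - C_2e^(t)sin(2t), x_2(t) = C_1e^(t)sin(2t) - C_1e^(t)cos(2t) - C_2e^(t)sin(2t) - C_2e^(t)cos(2t)

Coefficient matrix A = [[-1, 2], [-4, 3]].
Characteristic polynomial det(A - λI) = λ^2 - 2λ + 5 = 0.
Eigenvalues λ = 1 ± 2i (complex conjugate pair).
For λ=1+2i: an eigenvector is (-1,-1) - i(0,1) = (-1, -1 - i).
A real fundamental pair from Re and Im of e^((1+2i)t)v: X_1 = e^(t)(cos(2t)·(-1,-1) + sin(2t)·(0,1)), X_2 = e^(t)(sin(2t)·(-1,-1) - cos(2t)·(0,1)).
General solution: C_1X_1 + C_2X_2.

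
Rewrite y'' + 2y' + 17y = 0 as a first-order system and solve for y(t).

y(t) = K_1e^(-t)cos(4t) + K_2e^(-t)sin(4t)

Let x_1 = y, x_2 = y'. Then x_1' = x_2 and x_2' = -17x_1 - 2x_2.
A = [[0,1],[-17,-2]]; det(A-λI) = λ^2 + 2λ + 17.
Eigenvalues λ = -1 ± 4i.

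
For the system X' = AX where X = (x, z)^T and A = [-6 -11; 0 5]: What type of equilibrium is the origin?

A = [[-6,-11],[0,5]]; det(A-λI) = λ^2 + λ - 30.
λ = -6, 5: opposite signs.

saddle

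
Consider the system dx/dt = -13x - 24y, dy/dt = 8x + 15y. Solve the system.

x(t) = 2c_1e^(-t) - 3c_2e^(3t), y(t) = -c_1e^(-t) + 2c_2e^(3t)

Coefficient matrix A = [[-13, -24], [8, 15]].
Characteristic polynomial det(A - λI) = λ^2 - 2λ - 3 = 0.
Eigenvalues λ = -1, 3.
For λ=-1: (A-λI) row 1 is [-12, -24], so an eigenvector is (2, -1).
For λ=3: (A-λI) row 1 is [-16, -24], so an eigenvector is (-3, 2).
General solution: c_1e^(-t)(2,-1) + c_2e^(3t)(-3,2).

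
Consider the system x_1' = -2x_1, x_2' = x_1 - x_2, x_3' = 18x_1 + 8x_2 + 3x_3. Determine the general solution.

x_1(t) = K_1e^(-2t), x_2(t) = -K_1e^(-2t) + K_2e^(-t), x_3(t) = -2K_1e^(-2t) - 2K_2e^(-t) + K_3e^(3t)

Coefficient matrix A = [[-2, 0, 0], [1, -1, 0], [18, 8, 3]].
det(A - λI) = 0 gives eigenvalues λ = -2, -1, 3.
For λ=-2: eigenvector (1,-1,-2).
For λ=-1: eigenvector (0,1,-2).
For λ=3: eigenvector (0,0,1).
General solution: K_1e^(-2t)(1,-1,-2) + K_2e^(-t)(0,1,-2) + K_3e^(3t)(0,0,1).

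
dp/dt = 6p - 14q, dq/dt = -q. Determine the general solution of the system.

Coefficient matrix A = [[6, -14], [0, -1]].
Characteristic polynomial det(A - λI) = λ^2 - 5λ - 6 = 0.
Eigenvalues λ = -1, 6.
For λ=-1: (A-λI) row 1 is [7, -14], so an eigenvector is (-2, -1).
For λ=6: (A-λI) row 1 is [0, -14], so an eigenvector is (1, 0).
General solution: c_1e^(-t)(-2,-1) + c_2e^(6t)(1,0).

p(t) = -2c_1e^(-t) + c_2e^(6t), q(t) = -c_1e^(-t)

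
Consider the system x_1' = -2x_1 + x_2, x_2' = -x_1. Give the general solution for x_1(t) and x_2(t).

Coefficient matrix A = [[-2, 1], [-1, 0]].
Characteristic polynomial det(A - λI) = λ^2 + 2λ + 1 = 0.
Single eigenvalue λ = -1 with algebraic multiplicity 2.
Eigenvector v = (1,1); generalized eigenvector w with (A-λI)w=v is (2,3).
General solution: e^(-t)[C_1·v + C_2·(t·v + w)].

x_1(t) = C_1e^(-t) + C_2te^(-t) + 2C_2e^(-t), x_2(t) = C_1e^(-t) + C_2te^(-t) + 3C_2e^(-t)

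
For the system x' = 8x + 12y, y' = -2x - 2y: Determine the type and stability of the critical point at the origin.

A = [[8,12],[-2,-2]]; det(A-λI) = λ^2 - 6λ + 8.
λ = 4, 2: both positive.

unstable node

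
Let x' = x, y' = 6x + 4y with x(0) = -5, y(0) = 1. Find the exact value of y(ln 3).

-699

A = [[1,0],[6,4]]; eigenvalues λ = 1, 4.
Eigenvectors: (-1,2) for λ=1, (0,1) for λ=4.
From the initial condition, c_1 = 5, c_2 = -9.
y(ln 3) = (5)(3^1)(2) + (-9)(3^4)(1) = -699.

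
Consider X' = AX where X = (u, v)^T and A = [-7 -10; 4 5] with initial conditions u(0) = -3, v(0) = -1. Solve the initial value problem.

Coefficient matrix A = [[-7, -10], [4, 5]].
Characteristic polynomial det(A - λI) = λ^2 + 2λ + 5 = 0.
Eigenvalues λ = -1 ± 2i (complex conjugate pair).
For λ=-1+2i: an eigenvector is (-1,1) - i(-2,1) = (-1 + 2i, 1 - i).
A real fundamental pair from Re and Im of e^((-1+2i)t)v: X_1 = e^(-t)(cos(2t)·(-1,1) + sin(2t)·(-2,1)), X_2 = e^(-t)(sin(2t)·(-1,1) - cos(2t)·(-2,1)).
General solution: c_1X_1 + c_2X_2.
Applying u(0)=-3, v(0)=-1 gives c_1=-5, c_2=-4.

u(t) = 14e^(-t)sin(2t) - 3e^(-t)cos(2t), v(t) = -9e^(-t)sin(2t) - e^(-t)cos(2t)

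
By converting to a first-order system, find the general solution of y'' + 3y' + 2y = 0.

y(t) = K_1e^(-t) + K_2e^(-2t)

Let x_1 = y, x_2 = y'. Then x_1' = x_2 and x_2' = -2x_1 - 3x_2.
A = [[0,1],[-2,-3]]; det(A-λI) = λ^2 + 3λ + 2.
Eigenvalues λ = -1, -2 with eigenvectors (1,-1), (1,-2).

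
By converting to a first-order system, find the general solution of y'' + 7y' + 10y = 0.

Let x_1 = y, x_2 = y'. Then x_1' = x_2 and x_2' = -10x_1 - 7x_2.
A = [[0,1],[-10,-7]]; det(A-λI) = λ^2 + 7λ + 10.
Eigenvalues λ = -5, -2 with eigenvectors (1,-5), (1,-2).

y(t) = C_1e^(-5t) + C_2e^(-2t)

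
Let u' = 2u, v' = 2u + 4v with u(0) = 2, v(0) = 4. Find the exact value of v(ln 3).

468

A = [[2,0],[2,4]]; eigenvalues λ = 2, 4.
Eigenvectors: (-1,1) for λ=2, (0,-1) for λ=4.
From the initial condition, c_1 = -2, c_2 = -6.
v(ln 3) = (-2)(3^2)(1) + (-6)(3^4)(-1) = 468.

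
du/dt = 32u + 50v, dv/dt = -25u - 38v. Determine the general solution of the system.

Coefficient matrix A = [[32, 50], [-25, -38]].
Characteristic polynomial det(A - λI) = λ^2 + 6λ + 34 = 0.
Eigenvalues λ = -3 ± 5i (complex conjugate pair).
For λ=-3+5i: an eigenvector is (-3,2) - i(-1,1) = (-3 + i, 2 - i).
A real fundamental pair from Re and Im of e^((-3+5i)t)v: X_1 = e^(-3t)(cos(5t)·(-3,2) + sin(5t)·(-1,1)), X_2 = e^(-3t)(sin(5t)·(-3,2) - cos(5t)·(-1,1)).
General solution: K_1X_1 + K_2X_2.

u(t) = -K_1e^(-3t)sin(5t) - 3K_1e^(-3t)cos(5t) - 3K_2e^(-3t)sin(5t) + K_2e^(-3t)cos(5t), v(t) = K_1e^(-3t)sin(5t) + 2K_1e^(-3t)cos(5t) + 2K_2e^(-3t)sin(5t) - K_2e^(-3t)cos(5t)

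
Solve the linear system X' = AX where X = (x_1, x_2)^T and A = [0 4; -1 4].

x_1(t) = -2C_1e^(2t) - 2C_2te^(2t) - 3C_2e^(2t), x_2(t) = -C_1e^(2t) - C_2te^(2t) - 2C_2e^(2t)

Coefficient matrix A = [[0, 4], [-1, 4]].
Characteristic polynomial det(A - λI) = λ^2 - 4λ + 4 = 0.
Single eigenvalue λ = 2 with algebraic multiplicity 2.
Eigenvector v = (-2,-1); generalized eigenvector w with (A-λI)w=v is (-3,-2).
General solution: e^(2t)[C_1·v + C_2·(t·v + w)].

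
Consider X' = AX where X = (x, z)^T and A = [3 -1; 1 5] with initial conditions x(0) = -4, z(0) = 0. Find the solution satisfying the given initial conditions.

x(t) = 4te^(4t) - 4e^(4t), z(t) = -4te^(4t)

Coefficient matrix A = [[3, -1], [1, 5]].
Characteristic polynomial det(A - λI) = λ^2 - 8λ + 16 = 0.
Single eigenvalue λ = 4 with algebraic multiplicity 2.
Eigenvector v = (-1,1); generalized eigenvector w with (A-λI)w=v is (1,0).
General solution: e^(4t)[C_1·v + C_2·(t·v + w)].
Applying x(0)=-4, z(0)=0 gives C_1=0, C_2=-4.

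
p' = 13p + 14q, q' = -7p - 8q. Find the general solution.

Coefficient matrix A = [[13, 14], [-7, -8]].
Characteristic polynomial det(A - λI) = λ^2 - 5λ - 6 = 0.
Eigenvalues λ = -1, 6.
For λ=-1: (A-λI) row 1 is [14, 14], so an eigenvector is (1, -1).
For λ=6: (A-λI) row 1 is [7, 14], so an eigenvector is (2, -1).
General solution: c_1e^(-t)(1,-1) + c_2e^(6t)(2,-1).

p(t) = c_1e^(-t) + 2c_2e^(6t), q(t) = -c_1e^(-t) - c_2e^(6t)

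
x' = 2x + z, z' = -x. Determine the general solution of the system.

x(t) = K_1e^(t) + K_2te^(t), z(t) = -K_1e^(t) - K_2te^(t) + K_2e^(t)

Coefficient matrix A = [[2, 1], [-1, 0]].
Characteristic polynomial det(A - λI) = λ^2 - 2λ + 1 = 0.
Single eigenvalue λ = 1 with algebraic multiplicity 2.
Eigenvector v = (1,-1); generalized eigenvector w with (A-λI)w=v is (0,1).
General solution: e^(t)[K_1·v + K_2·(t·v + w)].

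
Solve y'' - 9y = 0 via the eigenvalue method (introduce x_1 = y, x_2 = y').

Let x_1 = y, x_2 = y'. Then x_1' = x_2 and x_2' = 9x_1.
A = [[0,1],[9,0]]; det(A-λI) = λ^2 - 9.
Eigenvalues λ = -3, 3 with eigenvectors (1,-3), (1,3).

y(t) = K_1e^(-3t) + K_2e^(3t)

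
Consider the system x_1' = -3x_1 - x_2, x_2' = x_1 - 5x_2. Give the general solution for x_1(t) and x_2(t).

Coefficient matrix A = [[-3, -1], [1, -5]].
Characteristic polynomial det(A - λI) = λ^2 + 8λ + 16 = 0.
Single eigenvalue λ = -4 with algebraic multiplicity 2.
Eigenvector v = (1,1); generalized eigenvector w with (A-λI)w=v is (0,-1).
General solution: e^(-4t)[K_1·v + K_2·(t·v + w)].

x_1(t) = K_1e^(-4t) + K_2te^(-4t), x_2(t) = K_1e^(-4t) + K_2te^(-4t) - K_2e^(-4t)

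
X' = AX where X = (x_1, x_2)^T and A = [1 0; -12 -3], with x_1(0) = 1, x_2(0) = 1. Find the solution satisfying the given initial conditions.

x_1(t) = e^(t), x_2(t) = -3e^(t) + 4e^(-3t)

Coefficient matrix A = [[1, 0], [-12, -3]].
Characteristic polynomial det(A - λI) = λ^2 + 2λ - 3 = 0.
Eigenvalues λ = -3, 1.
For λ=-3: (A-λI) row 1 is [4, 0], so an eigenvector is (0, -1).
For λ=1: (A-λI) row 2 is [-12, -4], so an eigenvector is (-1, 3).
General solution: C_1e^(-3t)(0,-1) + C_2e^(t)(-1,3).
Applying x_1(0)=1, x_2(0)=1 gives C_1=-4, C_2=-1.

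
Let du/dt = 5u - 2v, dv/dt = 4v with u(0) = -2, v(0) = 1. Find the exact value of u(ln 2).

-96

A = [[5,-2],[0,4]]; eigenvalues λ = 5, 4.
Eigenvectors: (1,0) for λ=5, (-2,-1) for λ=4.
From the initial condition, c_1 = -4, c_2 = -1.
u(ln 2) = (-4)(2^5)(1) + (-1)(2^4)(-2) = -96.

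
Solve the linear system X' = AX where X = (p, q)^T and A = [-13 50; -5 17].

Coefficient matrix A = [[-13, 50], [-5, 17]].
Characteristic polynomial det(A - λI) = λ^2 - 4λ + 29 = 0.
Eigenvalues λ = 2 ± 5i (complex conjugate pair).
For λ=2+5i: an eigenvector is (1,0) - i(-3,-1) = (1 + 3i, 0 + i).
A real fundamental pair from Re and Im of e^((2+5i)t)v: X_1 = e^(2t)(cos(5t)·(1,0) + sin(5t)·(-3,-1)), X_2 = e^(2t)(sin(5t)·(1,0) - cos(5t)·(-3,-1)).
General solution: c_1X_1 + c_2X_2.

p(t) = -3c_1e^(2t)sin(5t) + c_1e^(2t)cos(5t) + c_2e^(2t)sin(5t) + 3c_2e^(2t)cos(5t), q(t) = -c_1e^(2t)sin(5t) + c_2e^(2t)cos(5t)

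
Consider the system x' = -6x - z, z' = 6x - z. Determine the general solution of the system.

x(t) = c_1e^(-4t) - c_2e^(-3t), z(t) = -2c_1e^(-4t) + 3c_2e^(-3t)

Coefficient matrix A = [[-6, -1], [6, -1]].
Characteristic polynomial det(A - λI) = λ^2 + 7λ + 12 = 0.
Eigenvalues λ = -4, -3.
For λ=-4: (A-λI) row 1 is [-2, -1], so an eigenvector is (1, -2).
For λ=-3: (A-λI) row 1 is [-3, -1], so an eigenvector is (-1, 3).
General solution: c_1e^(-4t)(1,-2) + c_2e^(-3t)(-1,3).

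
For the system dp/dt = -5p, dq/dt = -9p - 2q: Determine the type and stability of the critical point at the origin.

A = [[-5,0],[-9,-2]]; det(A-λI) = λ^2 + 7λ + 10.
λ = -2, -5: both negative.

stable node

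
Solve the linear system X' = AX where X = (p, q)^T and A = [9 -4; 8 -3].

Coefficient matrix A = [[9, -4], [8, -3]].
Characteristic polynomial det(A - λI) = λ^2 - 6λ + 5 = 0.
Eigenvalues λ = 5, 1.
For λ=5: (A-λI) row 1 is [4, -4], so an eigenvector is (1, 1).
For λ=1: (A-λI) row 1 is [8, -4], so an eigenvector is (-1, -2).
General solution: K_1e^(5t)(1,1) + K_2e^(t)(-1,-2).

p(t) = K_1e^(5t) - K_2e^(t), q(t) = K_1e^(5t) - 2K_2e^(t)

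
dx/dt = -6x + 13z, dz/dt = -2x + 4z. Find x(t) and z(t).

Coefficient matrix A = [[-6, 13], [-2, 4]].
Characteristic polynomial det(A - λI) = λ^2 + 2λ + 2 = 0.
Eigenvalues λ = -1 ± i (complex conjugate pair).
For λ=-1+i: an eigenvector is (3,1) - i(-2,-1) = (3 + 2i, 1 + i).
A real fundamental pair from Re and Im of e^((-1+i)t)v: X_1 = e^(-t)(cos(t)·(3,1) + sin(t)·(-2,-1)), X_2 = e^(-t)(sin(t)·(3,1) - cos(t)·(-2,-1)).
General solution: K_1X_1 + K_2X_2.

x(t) = -2K_1e^(-t)sin(t) + 3K_1e^(-t)cos(t) + 3K_2e^(-t)sin(t) + 2K_2e^(-t)cos(t), z(t) = -K_1e^(-t)sin(t) + K_1e^(-t)cos(t) + K_2e^(-t)sin(t) + K_2e^(-t)cos(t)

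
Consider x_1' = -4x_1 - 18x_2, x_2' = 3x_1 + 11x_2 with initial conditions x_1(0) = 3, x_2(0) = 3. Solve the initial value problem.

Coefficient matrix A = [[-4, -18], [3, 11]].
Characteristic polynomial det(A - λI) = λ^2 - 7λ + 10 = 0.
Eigenvalues λ = 5, 2.
For λ=5: (A-λI) row 1 is [-9, -18], so an eigenvector is (-2, 1).
For λ=2: (A-λI) row 1 is [-6, -18], so an eigenvector is (-3, 1).
General solution: c_1e^(5t)(-2,1) + c_2e^(2t)(-3,1).
Applying x_1(0)=3, x_2(0)=3 gives c_1=12, c_2=-9.

x_1(t) = -24e^(5t) + 27e^(2t), x_2(t) = 12e^(5t) - 9e^(2t)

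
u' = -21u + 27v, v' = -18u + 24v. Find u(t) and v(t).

Coefficient matrix A = [[-21, 27], [-18, 24]].
Characteristic polynomial det(A - λI) = λ^2 - 3λ - 18 = 0.
Eigenvalues λ = -3, 6.
For λ=-3: (A-λI) row 1 is [-18, 27], so an eigenvector is (3, 2).
For λ=6: (A-λI) row 1 is [-27, 27], so an eigenvector is (-1, -1).
General solution: K_1e^(-3t)(3,2) + K_2e^(6t)(-1,-1).

u(t) = 3K_1e^(-3t) - K_2e^(6t), v(t) = 2K_1e^(-3t) - K_2e^(6t)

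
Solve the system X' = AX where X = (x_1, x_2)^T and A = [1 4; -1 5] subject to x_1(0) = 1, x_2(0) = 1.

x_1(t) = 2te^(3t) + e^(3t), x_2(t) = te^(3t) + e^(3t)

Coefficient matrix A = [[1, 4], [-1, 5]].
Characteristic polynomial det(A - λI) = λ^2 - 6λ + 9 = 0.
Single eigenvalue λ = 3 with algebraic multiplicity 2.
Eigenvector v = (2,1); generalized eigenvector w with (A-λI)w=v is (1,1).
General solution: e^(3t)[C_1·v + C_2·(t·v + w)].
Applying x_1(0)=1, x_2(0)=1 gives C_1=0, C_2=1.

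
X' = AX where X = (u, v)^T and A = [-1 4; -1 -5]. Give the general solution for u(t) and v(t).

u(t) = 2C_1e^(-3t) + 2C_2te^(-3t) + 3C_2e^(-3t), v(t) = -C_1e^(-3t) - C_2te^(-3t) - C_2e^(-3t)

Coefficient matrix A = [[-1, 4], [-1, -5]].
Characteristic polynomial det(A - λI) = λ^2 + 6λ + 9 = 0.
Single eigenvalue λ = -3 with algebraic multiplicity 2.
Eigenvector v = (2,-1); generalized eigenvector w with (A-λI)w=v is (3,-1).
General solution: e^(-3t)[C_1·v + C_2·(t·v + w)].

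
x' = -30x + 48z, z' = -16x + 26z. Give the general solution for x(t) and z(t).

Coefficient matrix A = [[-30, 48], [-16, 26]].
Characteristic polynomial det(A - λI) = λ^2 + 4λ - 12 = 0.
Eigenvalues λ = 2, -6.
For λ=2: (A-λI) row 1 is [-32, 48], so an eigenvector is (-3, -2).
For λ=-6: (A-λI) row 1 is [-24, 48], so an eigenvector is (-2, -1).
General solution: C_1e^(2t)(-3,-2) + C_2e^(-6t)(-2,-1).

x(t) = -3C_1e^(2t) - 2C_2e^(-6t), z(t) = -2C_1e^(2t) - C_2e^(-6t)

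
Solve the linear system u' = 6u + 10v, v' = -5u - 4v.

Coefficient matrix A = [[6, 10], [-5, -4]].
Characteristic polynomial det(A - λI) = λ^2 - 2λ + 26 = 0.
Eigenvalues λ = 1 ± 5i (complex conjugate pair).
For λ=1+5i: an eigenvector is (1,0) - i(1,-1) = (1 - i, 0 + i).
A real fundamental pair from Re and Im of e^((1+5i)t)v: X_1 = e^(t)(cos(5t)·(1,0) + sin(5t)·(1,-1)), X_2 = e^(t)(sin(5t)·(1,0) - cos(5t)·(1,-1)).
General solution: K_1X_1 + K_2X_2.

u(t) = K_1e^(t)sin(5t) + K_1e^(t)cos(5t) + K_2e^(t)sin(5t) - K_2e^(t)cos(5t), v(t) = -K_1e^(t)sin(5t) + K_2e^(t)cos(5t)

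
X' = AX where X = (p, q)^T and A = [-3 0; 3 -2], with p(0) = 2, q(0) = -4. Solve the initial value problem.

p(t) = 2e^(-3t), q(t) = 2e^(-2t) - 6e^(-3t)

Coefficient matrix A = [[-3, 0], [3, -2]].
Characteristic polynomial det(A - λI) = λ^2 + 5λ + 6 = 0.
Eigenvalues λ = -3, -2.
For λ=-3: (A-λI) row 2 is [3, 1], so an eigenvector is (1, -3).
For λ=-2: (A-λI) row 1 is [-1, 0], so an eigenvector is (0, 1).
General solution: c_1e^(-3t)(1,-3) + c_2e^(-2t)(0,1).
Applying p(0)=2, q(0)=-4 gives c_1=2, c_2=2.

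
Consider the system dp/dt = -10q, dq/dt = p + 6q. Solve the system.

p(t) = -3K_1e^(3t)sin(t) + K_1e^(3t)cos(t) + K_2e^(3t)sin(t) + 3K_2e^(3t)cos(t), q(t) = K_1e^(3t)sin(t) - K_2e^(3t)cos(t)

Coefficient matrix A = [[0, -10], [1, 6]].
Characteristic polynomial det(A - λI) = λ^2 - 6λ + 10 = 0.
Eigenvalues λ = 3 ± i (complex conjugate pair).
For λ=3+i: an eigenvector is (1,0) - i(-3,1) = (1 + 3i, 0 - i).
A real fundamental pair from Re and Im of e^((3+i)t)v: X_1 = e^(3t)(cos(t)·(1,0) + sin(t)·(-3,1)), X_2 = e^(3t)(sin(t)·(1,0) - cos(t)·(-3,1)).
General solution: K_1X_1 + K_2X_2.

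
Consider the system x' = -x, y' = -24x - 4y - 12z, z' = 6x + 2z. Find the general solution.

x(t) = c_1e^(-t), y(t) = c_2e^(-4t) - 2c_3e^(2t), z(t) = -2c_1e^(-t) + c_3e^(2t)

Coefficient matrix A = [[-1, 0, 0], [-24, -4, -12], [6, 0, 2]].
det(A - λI) = 0 gives eigenvalues λ = -1, -4, 2.
For λ=-1: eigenvector (1,0,-2).
For λ=-4: eigenvector (0,1,0).
For λ=2: eigenvector (0,-2,1).
General solution: c_1e^(-t)(1,0,-2) + c_2e^(-4t)(0,1,0) + c_3e^(2t)(0,-2,1).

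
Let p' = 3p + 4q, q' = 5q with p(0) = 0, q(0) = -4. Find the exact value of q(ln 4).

A = [[3,4],[0,5]]; eigenvalues λ = 3, 5.
Eigenvectors: (-1,0) for λ=3, (-2,-1) for λ=5.
From the initial condition, c_1 = -8, c_2 = 4.
q(ln 4) = (-8)(4^3)(0) + (4)(4^5)(-1) = -4096.

-4096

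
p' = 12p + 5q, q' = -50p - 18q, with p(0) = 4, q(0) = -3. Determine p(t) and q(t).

Coefficient matrix A = [[12, 5], [-50, -18]].
Characteristic polynomial det(A - λI) = λ^2 + 6λ + 34 = 0.
Eigenvalues λ = -3 ± 5i (complex conjugate pair).
For λ=-3+5i: an eigenvector is (0,1) - i(1,-3) = (0 - i, 1 + 3i).
A real fundamental pair from Re and Im of e^((-3+5i)t)v: X_1 = e^(-3t)(cos(5t)·(0,1) + sin(5t)·(1,-3)), X_2 = e^(-3t)(sin(5t)·(0,1) - cos(5t)·(1,-3)).
General solution: K_1X_1 + K_2X_2.
Applying p(0)=4, q(0)=-3 gives K_1=9, K_2=-4.

p(t) = 9e^(-3t)sin(5t) + 4e^(-3t)cos(5t), q(t) = -31e^(-3t)sin(5t) - 3e^(-3t)cos(5t)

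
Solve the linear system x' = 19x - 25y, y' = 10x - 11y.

x(t) = -K_1e^(4t)sin(5t) - 2K_1e^(4t)cos(5t) - 2K_2e^(4t)sin(5t) + K_2e^(4t)cos(5t), y(t) = -K_1e^(4t)sin(5t) - K_1e^(4t)cos(5t) - K_2e^(4t)sin(5t) + K_2e^(4t)cos(5t)

Coefficient matrix A = [[19, -25], [10, -11]].
Characteristic polynomial det(A - λI) = λ^2 - 8λ + 41 = 0.
Eigenvalues λ = 4 ± 5i (complex conjugate pair).
For λ=4+5i: an eigenvector is (-2,-1) - i(-1,-1) = (-2 + i, -1 + i).
A real fundamental pair from Re and Im of e^((4+5i)t)v: X_1 = e^(4t)(cos(5t)·(-2,-1) + sin(5t)·(-1,-1)), X_2 = e^(4t)(sin(5t)·(-2,-1) - cos(5t)·(-1,-1)).
General solution: K_1X_1 + K_2X_2.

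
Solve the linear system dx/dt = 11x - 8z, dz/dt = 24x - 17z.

Coefficient matrix A = [[11, -8], [24, -17]].
Characteristic polynomial det(A - λI) = λ^2 + 6λ + 5 = 0.
Eigenvalues λ = -1, -5.
For λ=-1: (A-λI) row 1 is [12, -8], so an eigenvector is (-2, -3).
For λ=-5: (A-λI) row 1 is [16, -8], so an eigenvector is (-1, -2).
General solution: c_1e^(-t)(-2,-3) + c_2e^(-5t)(-1,-2).

x(t) = -2c_1e^(-t) - c_2e^(-5t), z(t) = -3c_1e^(-t) - 2c_2e^(-5t)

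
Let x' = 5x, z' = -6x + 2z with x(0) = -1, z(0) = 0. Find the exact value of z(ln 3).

A = [[5,0],[-6,2]]; eigenvalues λ = 2, 5.
Eigenvectors: (0,-1) for λ=2, (1,-2) for λ=5.
From the initial condition, c_1 = 2, c_2 = -1.
z(ln 3) = (2)(3^2)(-1) + (-1)(3^5)(-2) = 468.

468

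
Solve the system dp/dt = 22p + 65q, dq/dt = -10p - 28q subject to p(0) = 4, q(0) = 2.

p(t) = 46e^(-3t)sin(5t) + 4e^(-3t)cos(5t), q(t) = -18e^(-3t)sin(5t) + 2e^(-3t)cos(5t)

Coefficient matrix A = [[22, 65], [-10, -28]].
Characteristic polynomial det(A - λI) = λ^2 + 6λ + 34 = 0.
Eigenvalues λ = -3 ± 5i (complex conjugate pair).
For λ=-3+5i: an eigenvector is (2,-1) - i(-3,1) = (2 + 3i, -1 - i).
A real fundamental pair from Re and Im of e^((-3+5i)t)v: X_1 = e^(-3t)(cos(5t)·(2,-1) + sin(5t)·(-3,1)), X_2 = e^(-3t)(sin(5t)·(2,-1) - cos(5t)·(-3,1)).
General solution: C_1X_1 + C_2X_2.
Applying p(0)=4, q(0)=2 gives C_1=-10, C_2=8.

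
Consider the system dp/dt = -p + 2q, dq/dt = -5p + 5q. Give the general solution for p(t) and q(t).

p(t) = -c_1e^(2t)sin(t) - c_1e^(2t)cos(t) - c_2e^(2t)sin(t) + c_2e^(2t)cos(t), q(t) = -c_1e^(2t)sin(t) - 2c_1e^(2t)cos(t) - 2c_2e^(2t)sin(t) + c_2e^(2t)cos(t)

Coefficient matrix A = [[-1, 2], [-5, 5]].
Characteristic polynomial det(A - λI) = λ^2 - 4λ + 5 = 0.
Eigenvalues λ = 2 ± i (complex conjugate pair).
For λ=2+i: an eigenvector is (-1,-2) - i(-1,-1) = (-1 + i, -2 + i).
A real fundamental pair from Re and Im of e^((2+i)t)v: X_1 = e^(2t)(cos(t)·(-1,-2) + sin(t)·(-1,-1)), X_2 = e^(2t)(sin(t)·(-1,-2) - cos(t)·(-1,-1)).
General solution: c_1X_1 + c_2X_2.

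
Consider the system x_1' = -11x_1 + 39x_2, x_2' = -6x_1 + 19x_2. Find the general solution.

x_1(t) = -3c_1e^(4t)sin(3t) - 2c_1e^(4t)cos(3t) - 2c_2e^(4t)sin(3t) + 3c_2e^(4t)cos(3t), x_2(t) = -c_1e^(4t)sin(3t) - c_1e^(4t)cos(3t) - c_2e^(4t)sin(3t) + c_2e^(4t)cos(3t)

Coefficient matrix A = [[-11, 39], [-6, 19]].
Characteristic polynomial det(A - λI) = λ^2 - 8λ + 25 = 0.
Eigenvalues λ = 4 ± 3i (complex conjugate pair).
For λ=4+3i: an eigenvector is (-2,-1) - i(-3,-1) = (-2 + 3i, -1 + i).
A real fundamental pair from Re and Im of e^((4+3i)t)v: X_1 = e^(4t)(cos(3t)·(-2,-1) + sin(3t)·(-3,-1)), X_2 = e^(4t)(sin(3t)·(-2,-1) - cos(3t)·(-3,-1)).
General solution: c_1X_1 + c_2X_2.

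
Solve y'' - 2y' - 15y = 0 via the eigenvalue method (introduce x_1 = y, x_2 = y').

y(t) = c_1e^(-3t) + c_2e^(5t)

Let x_1 = y, x_2 = y'. Then x_1' = x_2 and x_2' = 15x_1 + 2x_2.
A = [[0,1],[15,2]]; det(A-λI) = λ^2 - 2λ - 15.
Eigenvalues λ = -3, 5 with eigenvectors (1,-3), (1,5).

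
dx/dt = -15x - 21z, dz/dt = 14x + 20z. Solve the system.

Coefficient matrix A = [[-15, -21], [14, 20]].
Characteristic polynomial det(A - λI) = λ^2 - 5λ - 6 = 0.
Eigenvalues λ = 6, -1.
For λ=6: (A-λI) row 1 is [-21, -21], so an eigenvector is (1, -1).
For λ=-1: (A-λI) row 1 is [-14, -21], so an eigenvector is (-3, 2).
General solution: K_1e^(6t)(1,-1) + K_2e^(-t)(-3,2).

x(t) = K_1e^(6t) - 3K_2e^(-t), z(t) = -K_1e^(6t) + 2K_2e^(-t)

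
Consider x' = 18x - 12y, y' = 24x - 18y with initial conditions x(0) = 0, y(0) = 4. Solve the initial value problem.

x(t) = -4e^(6t) + 4e^(-6t), y(t) = -4e^(6t) + 8e^(-6t)

Coefficient matrix A = [[18, -12], [24, -18]].
Characteristic polynomial det(A - λI) = λ^2 - 36 = 0.
Eigenvalues λ = 6, -6.
For λ=6: (A-λI) row 1 is [12, -12], so an eigenvector is (1, 1).
For λ=-6: (A-λI) row 1 is [24, -12], so an eigenvector is (1, 2).
General solution: C_1e^(6t)(1,1) + C_2e^(-6t)(1,2).
Applying x(0)=0, y(0)=4 gives C_1=-4, C_2=4.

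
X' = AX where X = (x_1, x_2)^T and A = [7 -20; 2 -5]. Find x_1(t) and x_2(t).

Coefficient matrix A = [[7, -20], [2, -5]].
Characteristic polynomial det(A - λI) = λ^2 - 2λ + 5 = 0.
Eigenvalues λ = 1 ± 2i (complex conjugate pair).
For λ=1+2i: an eigenvector is (1,0) - i(3,1) = (1 - 3i, 0 - i).
A real fundamental pair from Re and Im of e^((1+2i)t)v: X_1 = e^(t)(cos(2t)·(1,0) + sin(2t)·(3,1)), X_2 = e^(t)(sin(2t)·(1,0) - cos(2t)·(3,1)).
General solution: C_1X_1 + C_2X_2.

x_1(t) = 3C_1e^(t)sin(2t) + C_1e^(t)cos(2t) + C_2e^(t)sin(2t) - 3C_2e^(t)cos(2t), x_2(t) = C_1e^(t)sin(2t) - C_2e^(t)cos(2t)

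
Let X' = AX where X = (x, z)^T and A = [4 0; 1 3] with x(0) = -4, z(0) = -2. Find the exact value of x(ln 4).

-1024

A = [[4,0],[1,3]]; eigenvalues λ = 3, 4.
Eigenvectors: (0,1) for λ=3, (-1,-1) for λ=4.
From the initial condition, c_1 = 2, c_2 = 4.
x(ln 4) = (2)(4^3)(0) + (4)(4^4)(-1) = -1024.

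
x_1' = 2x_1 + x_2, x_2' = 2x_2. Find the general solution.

Coefficient matrix A = [[2, 1], [0, 2]].
Characteristic polynomial det(A - λI) = λ^2 - 4λ + 4 = 0.
Single eigenvalue λ = 2 with algebraic multiplicity 2.
Eigenvector v = (-1,0); generalized eigenvector w with (A-λI)w=v is (-3,-1).
General solution: e^(2t)[C_1·v + C_2·(t·v + w)].

x_1(t) = -C_1e^(2t) - C_2te^(2t) - 3C_2e^(2t), x_2(t) = -C_2e^(2t)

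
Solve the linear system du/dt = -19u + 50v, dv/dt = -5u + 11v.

Coefficient matrix A = [[-19, 50], [-5, 11]].
Characteristic polynomial det(A - λI) = λ^2 + 8λ + 41 = 0.
Eigenvalues λ = -4 ± 5i (complex conjugate pair).
For λ=-4+5i: an eigenvector is (1,0) - i(-3,-1) = (1 + 3i, 0 + i).
A real fundamental pair from Re and Im of e^((-4+5i)t)v: X_1 = e^(-4t)(cos(5t)·(1,0) + sin(5t)·(-3,-1)), X_2 = e^(-4t)(sin(5t)·(1,0) - cos(5t)·(-3,-1)).
General solution: c_1X_1 + c_2X_2.

u(t) = -3c_1e^(-4t)sin(5t) + c_1e^(-4t)cos(5t) + c_2e^(-4t)sin(5t) + 3c_2e^(-4t)cos(5t), v(t) = -c_1e^(-4t)sin(5t) + c_2e^(-4t)cos(5t)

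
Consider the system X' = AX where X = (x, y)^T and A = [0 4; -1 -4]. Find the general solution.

x(t) = -2K_1e^(-2t) - 2K_2te^(-2t) - K_2e^(-2t), y(t) = K_1e^(-2t) + K_2te^(-2t)

Coefficient matrix A = [[0, 4], [-1, -4]].
Characteristic polynomial det(A - λI) = λ^2 + 4λ + 4 = 0.
Single eigenvalue λ = -2 with algebraic multiplicity 2.
Eigenvector v = (-2,1); generalized eigenvector w with (A-λI)w=v is (-1,0).
General solution: e^(-2t)[K_1·v + K_2·(t·v + w)].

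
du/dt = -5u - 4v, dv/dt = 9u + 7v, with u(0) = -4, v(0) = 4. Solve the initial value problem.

u(t) = 8te^(t) - 4e^(t), v(t) = -12te^(t) + 4e^(t)

Coefficient matrix A = [[-5, -4], [9, 7]].
Characteristic polynomial det(A - λI) = λ^2 - 2λ + 1 = 0.
Single eigenvalue λ = 1 with algebraic multiplicity 2.
Eigenvector v = (-2,3); generalized eigenvector w with (A-λI)w=v is (-1,2).
General solution: e^(t)[C_1·v + C_2·(t·v + w)].
Applying u(0)=-4, v(0)=4 gives C_1=4, C_2=-4.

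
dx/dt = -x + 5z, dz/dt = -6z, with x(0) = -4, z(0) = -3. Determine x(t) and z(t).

Coefficient matrix A = [[-1, 5], [0, -6]].
Characteristic polynomial det(A - λI) = λ^2 + 7λ + 6 = 0.
Eigenvalues λ = -1, -6.
For λ=-1: (A-λI) row 1 is [0, 5], so an eigenvector is (-1, 0).
For λ=-6: (A-λI) row 1 is [5, 5], so an eigenvector is (-1, 1).
General solution: C_1e^(-t)(-1,0) + C_2e^(-6t)(-1,1).
Applying x(0)=-4, z(0)=-3 gives C_1=7, C_2=-3.

x(t) = -7e^(-t) + 3e^(-6t), z(t) = -3e^(-6t)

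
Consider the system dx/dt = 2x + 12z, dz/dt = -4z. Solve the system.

Coefficient matrix A = [[2, 12], [0, -4]].
Characteristic polynomial det(A - λI) = λ^2 + 2λ - 8 = 0.
Eigenvalues λ = 2, -4.
For λ=2: (A-λI) row 1 is [0, 12], so an eigenvector is (-1, 0).
For λ=-4: (A-λI) row 1 is [6, 12], so an eigenvector is (-2, 1).
General solution: K_1e^(2t)(-1,0) + K_2e^(-4t)(-2,1).

x(t) = -K_1e^(2t) - 2K_2e^(-4t), z(t) = K_2e^(-4t)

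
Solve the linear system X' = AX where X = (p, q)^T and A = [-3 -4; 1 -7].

p(t) = -2c_1e^(-5t) - 2c_2te^(-5t) - c_2e^(-5t), q(t) = -c_1e^(-5t) - c_2te^(-5t)

Coefficient matrix A = [[-3, -4], [1, -7]].
Characteristic polynomial det(A - λI) = λ^2 + 10λ + 25 = 0.
Single eigenvalue λ = -5 with algebraic multiplicity 2.
Eigenvector v = (-2,-1); generalized eigenvector w with (A-λI)w=v is (-1,0).
General solution: e^(-5t)[c_1·v + c_2·(t·v + w)].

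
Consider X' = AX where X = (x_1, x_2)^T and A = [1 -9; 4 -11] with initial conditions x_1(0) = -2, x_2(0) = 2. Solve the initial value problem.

x_1(t) = -30te^(-5t) - 2e^(-5t), x_2(t) = -20te^(-5t) + 2e^(-5t)

Coefficient matrix A = [[1, -9], [4, -11]].
Characteristic polynomial det(A - λI) = λ^2 + 10λ + 25 = 0.
Single eigenvalue λ = -5 with algebraic multiplicity 2.
Eigenvector v = (3,2); generalized eigenvector w with (A-λI)w=v is (-1,-1).
General solution: e^(-5t)[c_1·v + c_2·(t·v + w)].
Applying x_1(0)=-2, x_2(0)=2 gives c_1=-4, c_2=-10.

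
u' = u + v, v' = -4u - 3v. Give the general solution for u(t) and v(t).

Coefficient matrix A = [[1, 1], [-4, -3]].
Characteristic polynomial det(A - λI) = λ^2 + 2λ + 1 = 0.
Single eigenvalue λ = -1 with algebraic multiplicity 2.
Eigenvector v = (-1,2); generalized eigenvector w with (A-λI)w=v is (-1,1).
General solution: e^(-t)[K_1·v + K_2·(t·v + w)].

u(t) = -K_1e^(-t) - K_2te^(-t) - K_2e^(-t), v(t) = 2K_1e^(-t) + 2K_2te^(-t) + K_2e^(-t)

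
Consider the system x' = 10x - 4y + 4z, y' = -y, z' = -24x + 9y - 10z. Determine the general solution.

Coefficient matrix A = [[10, -4, 4], [0, -1, 0], [-24, 9, -10]].
det(A - λI) = 0 gives eigenvalues λ = -2, -1, 2.
For λ=-2: eigenvector (-1,0,3).
For λ=-1: eigenvector (0,1,1).
For λ=2: eigenvector (1,0,-2).
General solution: c_1e^(-2t)(-1,0,3) + c_2e^(-t)(0,1,1) + c_3e^(2t)(1,0,-2).

x(t) = -c_1e^(-2t) + c_3e^(2t), y(t) = c_2e^(-t), z(t) = 3c_1e^(-2t) + c_2e^(-t) - 2c_3e^(2t)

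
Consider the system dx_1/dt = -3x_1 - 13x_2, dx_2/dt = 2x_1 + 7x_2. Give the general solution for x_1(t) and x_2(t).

x_1(t) = 3c_1e^(2t)sin(t) + 2c_1e^(2t)cos(t) + 2c_2e^(2t)sin(t) - 3c_2e^(2t)cos(t), x_2(t) = -c_1e^(2t)sin(t) - c_1e^(2t)cos(t) - c_2e^(2t)sin(t) + c_2e^(2t)cos(t)

Coefficient matrix A = [[-3, -13], [2, 7]].
Characteristic polynomial det(A - λI) = λ^2 - 4λ + 5 = 0.
Eigenvalues λ = 2 ± i (complex conjugate pair).
For λ=2+i: an eigenvector is (2,-1) - i(3,-1) = (2 - 3i, -1 + i).
A real fundamental pair from Re and Im of e^((2+i)t)v: X_1 = e^(2t)(cos(t)·(2,-1) + sin(t)·(3,-1)), X_2 = e^(2t)(sin(t)·(2,-1) - cos(t)·(3,-1)).
General solution: c_1X_1 + c_2X_2.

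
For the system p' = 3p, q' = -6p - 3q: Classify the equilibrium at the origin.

saddle

A = [[3,0],[-6,-3]]; det(A-λI) = λ^2 - 9.
λ = 3, -3: opposite signs.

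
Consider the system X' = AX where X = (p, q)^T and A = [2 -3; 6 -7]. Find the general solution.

Coefficient matrix A = [[2, -3], [6, -7]].
Characteristic polynomial det(A - λI) = λ^2 + 5λ + 4 = 0.
Eigenvalues λ = -4, -1.
For λ=-4: (A-λI) row 1 is [6, -3], so an eigenvector is (1, 2).
For λ=-1: (A-λI) row 1 is [3, -3], so an eigenvector is (-1, -1).
General solution: C_1e^(-4t)(1,2) + C_2e^(-t)(-1,-1).

p(t) = C_1e^(-4t) - C_2e^(-t), q(t) = 2C_1e^(-4t) - C_2e^(-t)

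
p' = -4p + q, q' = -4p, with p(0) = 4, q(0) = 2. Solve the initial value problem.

p(t) = -6te^(-2t) + 4e^(-2t), q(t) = -12te^(-2t) + 2e^(-2t)

Coefficient matrix A = [[-4, 1], [-4, 0]].
Characteristic polynomial det(A - λI) = λ^2 + 4λ + 4 = 0.
Single eigenvalue λ = -2 with algebraic multiplicity 2.
Eigenvector v = (-1,-2); generalized eigenvector w with (A-λI)w=v is (-1,-3).
General solution: e^(-2t)[C_1·v + C_2·(t·v + w)].
Applying p(0)=4, q(0)=2 gives C_1=-10, C_2=6.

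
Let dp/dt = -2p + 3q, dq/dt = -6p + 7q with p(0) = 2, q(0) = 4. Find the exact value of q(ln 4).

1024

A = [[-2,3],[-6,7]]; eigenvalues λ = 1, 4.
Eigenvectors: (1,1) for λ=1, (-1,-2) for λ=4.
From the initial condition, c_1 = 0, c_2 = -2.
q(ln 4) = (0)(4^1)(1) + (-2)(4^4)(-2) = 1024.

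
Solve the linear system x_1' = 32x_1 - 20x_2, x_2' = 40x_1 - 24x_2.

x_1(t) = -c_1e^(4t)sin(4t) + 2c_1e^(4t)cos(4t) + 2c_2e^(4t)sin(4t) + c_2e^(4t)cos(4t), x_2(t) = -c_1e^(4t)sin(4t) + 3c_1e^(4t)cos(4t) + 3c_2e^(4t)sin(4t) + c_2e^(4t)cos(4t)

Coefficient matrix A = [[32, -20], [40, -24]].
Characteristic polynomial det(A - λI) = λ^2 - 8λ + 32 = 0.
Eigenvalues λ = 4 ± 4i (complex conjugate pair).
For λ=4+4i: an eigenvector is (2,3) - i(-1,-1) = (2 + i, 3 + i).
A real fundamental pair from Re and Im of e^((4+4i)t)v: X_1 = e^(4t)(cos(4t)·(2,3) + sin(4t)·(-1,-1)), X_2 = e^(4t)(sin(4t)·(2,3) - cos(4t)·(-1,-1)).
General solution: c_1X_1 + c_2X_2.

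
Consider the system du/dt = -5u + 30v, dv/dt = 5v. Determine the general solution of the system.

u(t) = -c_1e^(-5t) - 3c_2e^(5t), v(t) = -c_2e^(5t)

Coefficient matrix A = [[-5, 30], [0, 5]].
Characteristic polynomial det(A - λI) = λ^2 - 25 = 0.
Eigenvalues λ = -5, 5.
For λ=-5: (A-λI) row 1 is [0, 30], so an eigenvector is (-1, 0).
For λ=5: (A-λI) row 1 is [-10, 30], so an eigenvector is (-3, -1).
General solution: c_1e^(-5t)(-1,0) + c_2e^(5t)(-3,-1).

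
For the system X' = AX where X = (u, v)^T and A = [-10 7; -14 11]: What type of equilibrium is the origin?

saddle

A = [[-10,7],[-14,11]]; det(A-λI) = λ^2 - λ - 12.
λ = -3, 4: opposite signs.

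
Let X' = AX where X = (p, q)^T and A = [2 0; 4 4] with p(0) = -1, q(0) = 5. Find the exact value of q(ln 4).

A = [[2,0],[4,4]]; eigenvalues λ = 4, 2.
Eigenvectors: (0,-1) for λ=4, (-1,2) for λ=2.
From the initial condition, c_1 = -3, c_2 = 1.
q(ln 4) = (-3)(4^4)(-1) + (1)(4^2)(2) = 800.

800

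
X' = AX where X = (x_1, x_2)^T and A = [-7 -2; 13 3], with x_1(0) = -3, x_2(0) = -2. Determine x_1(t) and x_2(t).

Coefficient matrix A = [[-7, -2], [13, 3]].
Characteristic polynomial det(A - λI) = λ^2 + 4λ + 5 = 0.
Eigenvalues λ = -2 ± i (complex conjugate pair).
For λ=-2+i: an eigenvector is (1,-3) - i(1,-2) = (1 - i, -3 + 2i).
A real fundamental pair from Re and Im of e^((-2+i)t)v: X_1 = e^(-2t)(cos(t)·(1,-3) + sin(t)·(1,-2)), X_2 = e^(-2t)(sin(t)·(1,-3) - cos(t)·(1,-2)).
General solution: c_1X_1 + c_2X_2.
Applying x_1(0)=-3, x_2(0)=-2 gives c_1=8, c_2=11.

x_1(t) = 19e^(-2t)sin(t) - 3e^(-2t)cos(t), x_2(t) = -49e^(-2t)sin(t) - 2e^(-2t)cos(t)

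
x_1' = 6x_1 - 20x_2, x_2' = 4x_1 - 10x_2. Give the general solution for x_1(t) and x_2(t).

x_1(t) = -c_1e^(-2t)sin(4t) + 2c_1e^(-2t)cos(4t) + 2c_2e^(-2t)sin(4t) + c_2e^(-2t)cos(4t), x_2(t) = c_1e^(-2t)cos(4t) + c_2e^(-2t)sin(4t)

Coefficient matrix A = [[6, -20], [4, -10]].
Characteristic polynomial det(A - λI) = λ^2 + 4λ + 20 = 0.
Eigenvalues λ = -2 ± 4i (complex conjugate pair).
For λ=-2+4i: an eigenvector is (2,1) - i(-1,0) = (2 + i, 1).
A real fundamental pair from Re and Im of e^((-2+4i)t)v: X_1 = e^(-2t)(cos(4t)·(2,1) + sin(4t)·(-1,0)), X_2 = e^(-2t)(sin(4t)·(2,1) - cos(4t)·(-1,0)).
General solution: c_1X_1 + c_2X_2.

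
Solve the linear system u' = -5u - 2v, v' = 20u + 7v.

u(t) = -C_1e^(t)cos(2t) - C_2e^(t)sin(2t), v(t) = -C_1e^(t)sin(2t) + 3C_1e^(t)cos(2t) + 3C_2e^(t)sin(2t) + C_2e^(t)cos(2t)

Coefficient matrix A = [[-5, -2], [20, 7]].
Characteristic polynomial det(A - λI) = λ^2 - 2λ + 5 = 0.
Eigenvalues λ = 1 ± 2i (complex conjugate pair).
For λ=1+2i: an eigenvector is (-1,3) - i(0,-1) = (-1, 3 + i).
A real fundamental pair from Re and Im of e^((1+2i)t)v: X_1 = e^(t)(cos(2t)·(-1,3) + sin(2t)·(0,-1)), X_2 = e^(t)(sin(2t)·(-1,3) - cos(2t)·(0,-1)).
General solution: C_1X_1 + C_2X_2.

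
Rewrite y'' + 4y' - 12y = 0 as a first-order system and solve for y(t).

y(t) = K_1e^(-6t) + K_2e^(2t)

Let x_1 = y, x_2 = y'. Then x_1' = x_2 and x_2' = 12x_1 - 4x_2.
A = [[0,1],[12,-4]]; det(A-λI) = λ^2 + 4λ - 12.
Eigenvalues λ = -6, 2 with eigenvectors (1,-6), (1,2).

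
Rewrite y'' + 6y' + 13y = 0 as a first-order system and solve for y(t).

y(t) = K_1e^(-3t)cos(2t) + K_2e^(-3t)sin(2t)

Let x_1 = y, x_2 = y'. Then x_1' = x_2 and x_2' = -13x_1 - 6x_2.
A = [[0,1],[-13,-6]]; det(A-λI) = λ^2 + 6λ + 13.
Eigenvalues λ = -3 ± 2i.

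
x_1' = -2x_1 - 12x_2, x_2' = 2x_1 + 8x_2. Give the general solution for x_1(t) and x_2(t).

x_1(t) = -3K_1e^(2t) + 2K_2e^(4t), x_2(t) = K_1e^(2t) - K_2e^(4t)

Coefficient matrix A = [[-2, -12], [2, 8]].
Characteristic polynomial det(A - λI) = λ^2 - 6λ + 8 = 0.
Eigenvalues λ = 2, 4.
For λ=2: (A-λI) row 1 is [-4, -12], so an eigenvector is (-3, 1).
For λ=4: (A-λI) row 1 is [-6, -12], so an eigenvector is (2, -1).
General solution: K_1e^(2t)(-3,1) + K_2e^(4t)(2,-1).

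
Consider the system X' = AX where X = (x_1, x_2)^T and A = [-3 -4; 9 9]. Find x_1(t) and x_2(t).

Coefficient matrix A = [[-3, -4], [9, 9]].
Characteristic polynomial det(A - λI) = λ^2 - 6λ + 9 = 0.
Single eigenvalue λ = 3 with algebraic multiplicity 2.
Eigenvector v = (2,-3); generalized eigenvector w with (A-λI)w=v is (-1,1).
General solution: e^(3t)[c_1·v + c_2·(t·v + w)].

x_1(t) = 2c_1e^(3t) + 2c_2te^(3t) - c_2e^(3t), x_2(t) = -3c_1e^(3t) - 3c_2te^(3t) + c_2e^(3t)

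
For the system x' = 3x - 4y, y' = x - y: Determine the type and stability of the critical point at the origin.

unstable improper node

A = [[3,-4],[1,-1]]; det(A-λI) = λ^2 - 2λ + 1.
repeated λ = 1 with a single eigenvector.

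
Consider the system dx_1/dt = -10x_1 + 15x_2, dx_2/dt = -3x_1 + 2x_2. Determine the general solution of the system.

x_1(t) = C_1e^(-4t)sin(3t) + 2C_1e^(-4t)cos(3t) + 2C_2e^(-4t)sin(3t) - C_2e^(-4t)cos(3t), x_2(t) = C_1e^(-4t)cos(3t) + C_2e^(-4t)sin(3t)

Coefficient matrix A = [[-10, 15], [-3, 2]].
Characteristic polynomial det(A - λI) = λ^2 + 8λ + 25 = 0.
Eigenvalues λ = -4 ± 3i (complex conjugate pair).
For λ=-4+3i: an eigenvector is (2,1) - i(1,0) = (2 - i, 1).
A real fundamental pair from Re and Im of e^((-4+3i)t)v: X_1 = e^(-4t)(cos(3t)·(2,1) + sin(3t)·(1,0)), X_2 = e^(-4t)(sin(3t)·(2,1) - cos(3t)·(1,0)).
General solution: C_1X_1 + C_2X_2.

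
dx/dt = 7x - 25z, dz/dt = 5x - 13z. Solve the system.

x(t) = K_1e^(-3t)sin(5t) - 2K_1e^(-3t)cos(5t) - 2K_2e^(-3t)sin(5t) - K_2e^(-3t)cos(5t), z(t) = -K_1e^(-3t)cos(5t) - K_2e^(-3t)sin(5t)

Coefficient matrix A = [[7, -25], [5, -13]].
Characteristic polynomial det(A - λI) = λ^2 + 6λ + 34 = 0.
Eigenvalues λ = -3 ± 5i (complex conjugate pair).
For λ=-3+5i: an eigenvector is (-2,-1) - i(1,0) = (-2 - i, -1).
A real fundamental pair from Re and Im of e^((-3+5i)t)v: X_1 = e^(-3t)(cos(5t)·(-2,-1) + sin(5t)·(1,0)), X_2 = e^(-3t)(sin(5t)·(-2,-1) - cos(5t)·(1,0)).
General solution: K_1X_1 + K_2X_2.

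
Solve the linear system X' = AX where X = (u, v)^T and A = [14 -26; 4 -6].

Coefficient matrix A = [[14, -26], [4, -6]].
Characteristic polynomial det(A - λI) = λ^2 - 8λ + 20 = 0.
Eigenvalues λ = 4 ± 2i (complex conjugate pair).
For λ=4+2i: an eigenvector is (-3,-1) - i(-2,-1) = (-3 + 2i, -1 + i).
A real fundamental pair from Re and Im of e^((4+2i)t)v: X_1 = e^(4t)(cos(2t)·(-3,-1) + sin(2t)·(-2,-1)), X_2 = e^(4t)(sin(2t)·(-3,-1) - cos(2t)·(-2,-1)).
General solution: K_1X_1 + K_2X_2.

u(t) = -2K_1e^(4t)sin(2t) - 3K_1e^(4t)cos(2t) - 3K_2e^(4t)sin(2t) + 2K_2e^(4t)cos(2t), v(t) = -K_1e^(4t)sin(2t) - K_1e^(4t)cos(2t) - K_2e^(4t)sin(2t) + K_2e^(4t)cos(2t)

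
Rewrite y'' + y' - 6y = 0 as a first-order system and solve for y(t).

y(t) = c_1e^(2t) + c_2e^(-3t)

Let x_1 = y, x_2 = y'. Then x_1' = x_2 and x_2' = 6x_1 - x_2.
A = [[0,1],[6,-1]]; det(A-λI) = λ^2 + λ - 6.
Eigenvalues λ = 2, -3 with eigenvectors (1,2), (1,-3).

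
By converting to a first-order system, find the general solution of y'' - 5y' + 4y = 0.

y(t) = c_1e^(4t) + c_2e^(t)

Let x_1 = y, x_2 = y'. Then x_1' = x_2 and x_2' = -4x_1 + 5x_2.
A = [[0,1],[-4,5]]; det(A-λI) = λ^2 - 5λ + 4.
Eigenvalues λ = 4, 1 with eigenvectors (1,4), (1,1).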